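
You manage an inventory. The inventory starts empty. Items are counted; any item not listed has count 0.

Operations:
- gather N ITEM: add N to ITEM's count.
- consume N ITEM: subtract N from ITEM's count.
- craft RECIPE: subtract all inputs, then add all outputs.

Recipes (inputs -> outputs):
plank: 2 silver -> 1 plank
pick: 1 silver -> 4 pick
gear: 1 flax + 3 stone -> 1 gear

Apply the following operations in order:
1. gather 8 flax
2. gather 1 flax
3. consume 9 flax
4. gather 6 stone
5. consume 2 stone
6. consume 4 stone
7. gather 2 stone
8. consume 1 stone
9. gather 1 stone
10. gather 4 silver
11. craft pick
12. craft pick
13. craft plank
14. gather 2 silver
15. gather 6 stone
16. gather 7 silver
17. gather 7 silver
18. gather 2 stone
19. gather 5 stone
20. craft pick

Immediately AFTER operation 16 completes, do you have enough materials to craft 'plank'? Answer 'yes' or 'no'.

After 1 (gather 8 flax): flax=8
After 2 (gather 1 flax): flax=9
After 3 (consume 9 flax): (empty)
After 4 (gather 6 stone): stone=6
After 5 (consume 2 stone): stone=4
After 6 (consume 4 stone): (empty)
After 7 (gather 2 stone): stone=2
After 8 (consume 1 stone): stone=1
After 9 (gather 1 stone): stone=2
After 10 (gather 4 silver): silver=4 stone=2
After 11 (craft pick): pick=4 silver=3 stone=2
After 12 (craft pick): pick=8 silver=2 stone=2
After 13 (craft plank): pick=8 plank=1 stone=2
After 14 (gather 2 silver): pick=8 plank=1 silver=2 stone=2
After 15 (gather 6 stone): pick=8 plank=1 silver=2 stone=8
After 16 (gather 7 silver): pick=8 plank=1 silver=9 stone=8

Answer: yes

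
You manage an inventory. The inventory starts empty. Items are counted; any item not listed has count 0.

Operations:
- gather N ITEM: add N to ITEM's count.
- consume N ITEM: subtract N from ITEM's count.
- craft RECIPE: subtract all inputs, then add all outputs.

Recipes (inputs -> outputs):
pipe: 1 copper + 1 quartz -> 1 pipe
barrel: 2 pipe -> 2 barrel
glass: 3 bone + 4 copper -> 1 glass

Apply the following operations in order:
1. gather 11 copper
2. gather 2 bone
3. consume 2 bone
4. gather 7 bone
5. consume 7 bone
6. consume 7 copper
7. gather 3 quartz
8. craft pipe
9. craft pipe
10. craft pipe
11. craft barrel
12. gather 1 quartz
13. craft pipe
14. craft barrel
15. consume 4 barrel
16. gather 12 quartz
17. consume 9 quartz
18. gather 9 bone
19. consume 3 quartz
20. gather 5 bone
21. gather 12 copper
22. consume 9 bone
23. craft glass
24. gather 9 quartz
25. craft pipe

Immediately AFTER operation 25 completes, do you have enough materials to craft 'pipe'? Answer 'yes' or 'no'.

Answer: yes

Derivation:
After 1 (gather 11 copper): copper=11
After 2 (gather 2 bone): bone=2 copper=11
After 3 (consume 2 bone): copper=11
After 4 (gather 7 bone): bone=7 copper=11
After 5 (consume 7 bone): copper=11
After 6 (consume 7 copper): copper=4
After 7 (gather 3 quartz): copper=4 quartz=3
After 8 (craft pipe): copper=3 pipe=1 quartz=2
After 9 (craft pipe): copper=2 pipe=2 quartz=1
After 10 (craft pipe): copper=1 pipe=3
After 11 (craft barrel): barrel=2 copper=1 pipe=1
After 12 (gather 1 quartz): barrel=2 copper=1 pipe=1 quartz=1
After 13 (craft pipe): barrel=2 pipe=2
After 14 (craft barrel): barrel=4
After 15 (consume 4 barrel): (empty)
After 16 (gather 12 quartz): quartz=12
After 17 (consume 9 quartz): quartz=3
After 18 (gather 9 bone): bone=9 quartz=3
After 19 (consume 3 quartz): bone=9
After 20 (gather 5 bone): bone=14
After 21 (gather 12 copper): bone=14 copper=12
After 22 (consume 9 bone): bone=5 copper=12
After 23 (craft glass): bone=2 copper=8 glass=1
After 24 (gather 9 quartz): bone=2 copper=8 glass=1 quartz=9
After 25 (craft pipe): bone=2 copper=7 glass=1 pipe=1 quartz=8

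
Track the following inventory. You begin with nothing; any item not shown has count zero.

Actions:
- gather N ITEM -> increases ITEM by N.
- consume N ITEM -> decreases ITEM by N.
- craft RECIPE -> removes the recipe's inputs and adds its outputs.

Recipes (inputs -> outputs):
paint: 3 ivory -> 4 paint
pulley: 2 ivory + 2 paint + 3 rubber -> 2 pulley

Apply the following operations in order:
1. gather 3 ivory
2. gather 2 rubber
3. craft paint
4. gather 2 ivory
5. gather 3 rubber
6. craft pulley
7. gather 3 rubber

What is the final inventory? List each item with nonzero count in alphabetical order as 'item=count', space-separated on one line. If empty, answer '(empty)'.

After 1 (gather 3 ivory): ivory=3
After 2 (gather 2 rubber): ivory=3 rubber=2
After 3 (craft paint): paint=4 rubber=2
After 4 (gather 2 ivory): ivory=2 paint=4 rubber=2
After 5 (gather 3 rubber): ivory=2 paint=4 rubber=5
After 6 (craft pulley): paint=2 pulley=2 rubber=2
After 7 (gather 3 rubber): paint=2 pulley=2 rubber=5

Answer: paint=2 pulley=2 rubber=5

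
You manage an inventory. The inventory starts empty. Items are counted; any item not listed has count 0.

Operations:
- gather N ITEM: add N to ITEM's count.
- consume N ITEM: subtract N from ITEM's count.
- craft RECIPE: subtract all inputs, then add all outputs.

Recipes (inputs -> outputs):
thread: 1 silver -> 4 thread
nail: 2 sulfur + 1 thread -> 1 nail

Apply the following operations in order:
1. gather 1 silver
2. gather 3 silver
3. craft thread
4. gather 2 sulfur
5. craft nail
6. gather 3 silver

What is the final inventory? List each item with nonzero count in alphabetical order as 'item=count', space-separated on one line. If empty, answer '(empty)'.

After 1 (gather 1 silver): silver=1
After 2 (gather 3 silver): silver=4
After 3 (craft thread): silver=3 thread=4
After 4 (gather 2 sulfur): silver=3 sulfur=2 thread=4
After 5 (craft nail): nail=1 silver=3 thread=3
After 6 (gather 3 silver): nail=1 silver=6 thread=3

Answer: nail=1 silver=6 thread=3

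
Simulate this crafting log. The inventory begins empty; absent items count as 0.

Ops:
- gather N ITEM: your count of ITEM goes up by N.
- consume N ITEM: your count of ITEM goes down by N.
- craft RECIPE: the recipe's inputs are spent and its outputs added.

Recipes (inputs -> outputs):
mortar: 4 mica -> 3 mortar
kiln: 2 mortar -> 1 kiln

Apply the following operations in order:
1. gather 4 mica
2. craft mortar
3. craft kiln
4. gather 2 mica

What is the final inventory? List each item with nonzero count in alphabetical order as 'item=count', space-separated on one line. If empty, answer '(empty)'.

After 1 (gather 4 mica): mica=4
After 2 (craft mortar): mortar=3
After 3 (craft kiln): kiln=1 mortar=1
After 4 (gather 2 mica): kiln=1 mica=2 mortar=1

Answer: kiln=1 mica=2 mortar=1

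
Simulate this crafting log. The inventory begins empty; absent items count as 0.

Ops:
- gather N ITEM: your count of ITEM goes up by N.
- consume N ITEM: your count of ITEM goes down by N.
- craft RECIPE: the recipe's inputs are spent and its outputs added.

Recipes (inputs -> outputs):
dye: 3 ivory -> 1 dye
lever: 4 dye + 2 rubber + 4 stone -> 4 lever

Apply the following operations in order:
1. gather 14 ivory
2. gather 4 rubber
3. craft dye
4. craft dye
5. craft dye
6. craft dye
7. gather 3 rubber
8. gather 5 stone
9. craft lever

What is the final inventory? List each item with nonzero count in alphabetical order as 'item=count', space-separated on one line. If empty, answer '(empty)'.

Answer: ivory=2 lever=4 rubber=5 stone=1

Derivation:
After 1 (gather 14 ivory): ivory=14
After 2 (gather 4 rubber): ivory=14 rubber=4
After 3 (craft dye): dye=1 ivory=11 rubber=4
After 4 (craft dye): dye=2 ivory=8 rubber=4
After 5 (craft dye): dye=3 ivory=5 rubber=4
After 6 (craft dye): dye=4 ivory=2 rubber=4
After 7 (gather 3 rubber): dye=4 ivory=2 rubber=7
After 8 (gather 5 stone): dye=4 ivory=2 rubber=7 stone=5
After 9 (craft lever): ivory=2 lever=4 rubber=5 stone=1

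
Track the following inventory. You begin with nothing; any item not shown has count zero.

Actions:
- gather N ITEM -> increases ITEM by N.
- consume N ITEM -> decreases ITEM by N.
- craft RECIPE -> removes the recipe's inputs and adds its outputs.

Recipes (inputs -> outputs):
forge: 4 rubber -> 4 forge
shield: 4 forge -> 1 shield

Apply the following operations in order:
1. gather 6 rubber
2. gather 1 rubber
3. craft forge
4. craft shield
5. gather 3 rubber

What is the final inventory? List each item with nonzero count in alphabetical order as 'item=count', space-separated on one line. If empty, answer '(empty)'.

After 1 (gather 6 rubber): rubber=6
After 2 (gather 1 rubber): rubber=7
After 3 (craft forge): forge=4 rubber=3
After 4 (craft shield): rubber=3 shield=1
After 5 (gather 3 rubber): rubber=6 shield=1

Answer: rubber=6 shield=1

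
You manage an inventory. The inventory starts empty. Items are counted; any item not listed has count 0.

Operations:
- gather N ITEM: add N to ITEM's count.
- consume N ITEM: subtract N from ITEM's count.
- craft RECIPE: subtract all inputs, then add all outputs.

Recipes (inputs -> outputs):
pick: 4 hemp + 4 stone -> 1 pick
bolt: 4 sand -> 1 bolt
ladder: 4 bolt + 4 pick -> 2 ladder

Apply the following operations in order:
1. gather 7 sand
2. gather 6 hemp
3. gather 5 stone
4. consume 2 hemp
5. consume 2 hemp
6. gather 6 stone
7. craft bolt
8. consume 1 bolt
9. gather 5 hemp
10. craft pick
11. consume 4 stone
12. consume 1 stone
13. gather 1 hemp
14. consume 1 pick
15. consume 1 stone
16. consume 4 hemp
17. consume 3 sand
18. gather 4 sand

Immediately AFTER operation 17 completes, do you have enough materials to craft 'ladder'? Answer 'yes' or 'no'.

After 1 (gather 7 sand): sand=7
After 2 (gather 6 hemp): hemp=6 sand=7
After 3 (gather 5 stone): hemp=6 sand=7 stone=5
After 4 (consume 2 hemp): hemp=4 sand=7 stone=5
After 5 (consume 2 hemp): hemp=2 sand=7 stone=5
After 6 (gather 6 stone): hemp=2 sand=7 stone=11
After 7 (craft bolt): bolt=1 hemp=2 sand=3 stone=11
After 8 (consume 1 bolt): hemp=2 sand=3 stone=11
After 9 (gather 5 hemp): hemp=7 sand=3 stone=11
After 10 (craft pick): hemp=3 pick=1 sand=3 stone=7
After 11 (consume 4 stone): hemp=3 pick=1 sand=3 stone=3
After 12 (consume 1 stone): hemp=3 pick=1 sand=3 stone=2
After 13 (gather 1 hemp): hemp=4 pick=1 sand=3 stone=2
After 14 (consume 1 pick): hemp=4 sand=3 stone=2
After 15 (consume 1 stone): hemp=4 sand=3 stone=1
After 16 (consume 4 hemp): sand=3 stone=1
After 17 (consume 3 sand): stone=1

Answer: no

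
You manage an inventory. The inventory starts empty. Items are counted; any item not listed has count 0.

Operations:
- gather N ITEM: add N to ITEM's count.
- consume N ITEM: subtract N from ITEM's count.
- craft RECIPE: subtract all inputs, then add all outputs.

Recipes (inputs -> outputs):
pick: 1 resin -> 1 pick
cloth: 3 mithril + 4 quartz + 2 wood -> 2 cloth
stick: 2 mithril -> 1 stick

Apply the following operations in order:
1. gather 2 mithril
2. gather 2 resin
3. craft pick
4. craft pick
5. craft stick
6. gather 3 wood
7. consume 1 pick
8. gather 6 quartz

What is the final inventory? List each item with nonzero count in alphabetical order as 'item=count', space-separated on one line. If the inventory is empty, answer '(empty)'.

After 1 (gather 2 mithril): mithril=2
After 2 (gather 2 resin): mithril=2 resin=2
After 3 (craft pick): mithril=2 pick=1 resin=1
After 4 (craft pick): mithril=2 pick=2
After 5 (craft stick): pick=2 stick=1
After 6 (gather 3 wood): pick=2 stick=1 wood=3
After 7 (consume 1 pick): pick=1 stick=1 wood=3
After 8 (gather 6 quartz): pick=1 quartz=6 stick=1 wood=3

Answer: pick=1 quartz=6 stick=1 wood=3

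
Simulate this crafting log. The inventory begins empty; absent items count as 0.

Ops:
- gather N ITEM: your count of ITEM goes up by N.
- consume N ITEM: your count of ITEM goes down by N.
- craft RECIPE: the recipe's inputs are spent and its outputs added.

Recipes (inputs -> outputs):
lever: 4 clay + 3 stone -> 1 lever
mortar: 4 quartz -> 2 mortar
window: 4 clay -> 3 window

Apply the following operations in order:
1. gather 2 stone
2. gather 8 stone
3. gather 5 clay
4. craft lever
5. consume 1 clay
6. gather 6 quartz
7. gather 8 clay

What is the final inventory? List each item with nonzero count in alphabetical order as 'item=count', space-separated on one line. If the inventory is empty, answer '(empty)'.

Answer: clay=8 lever=1 quartz=6 stone=7

Derivation:
After 1 (gather 2 stone): stone=2
After 2 (gather 8 stone): stone=10
After 3 (gather 5 clay): clay=5 stone=10
After 4 (craft lever): clay=1 lever=1 stone=7
After 5 (consume 1 clay): lever=1 stone=7
After 6 (gather 6 quartz): lever=1 quartz=6 stone=7
After 7 (gather 8 clay): clay=8 lever=1 quartz=6 stone=7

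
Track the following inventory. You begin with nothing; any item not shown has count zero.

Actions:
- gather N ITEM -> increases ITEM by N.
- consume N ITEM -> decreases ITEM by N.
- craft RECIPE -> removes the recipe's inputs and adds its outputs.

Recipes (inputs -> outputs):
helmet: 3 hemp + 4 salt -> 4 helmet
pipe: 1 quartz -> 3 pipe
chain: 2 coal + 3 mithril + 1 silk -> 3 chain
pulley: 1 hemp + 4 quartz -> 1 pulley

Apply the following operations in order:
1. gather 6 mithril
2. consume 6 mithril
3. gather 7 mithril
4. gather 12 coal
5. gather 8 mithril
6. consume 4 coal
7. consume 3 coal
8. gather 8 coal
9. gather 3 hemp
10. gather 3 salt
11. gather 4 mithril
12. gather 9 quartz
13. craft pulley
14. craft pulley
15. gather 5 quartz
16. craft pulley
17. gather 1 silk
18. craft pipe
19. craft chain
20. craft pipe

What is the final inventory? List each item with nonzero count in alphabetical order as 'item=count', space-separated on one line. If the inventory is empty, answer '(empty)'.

Answer: chain=3 coal=11 mithril=16 pipe=6 pulley=3 salt=3

Derivation:
After 1 (gather 6 mithril): mithril=6
After 2 (consume 6 mithril): (empty)
After 3 (gather 7 mithril): mithril=7
After 4 (gather 12 coal): coal=12 mithril=7
After 5 (gather 8 mithril): coal=12 mithril=15
After 6 (consume 4 coal): coal=8 mithril=15
After 7 (consume 3 coal): coal=5 mithril=15
After 8 (gather 8 coal): coal=13 mithril=15
After 9 (gather 3 hemp): coal=13 hemp=3 mithril=15
After 10 (gather 3 salt): coal=13 hemp=3 mithril=15 salt=3
After 11 (gather 4 mithril): coal=13 hemp=3 mithril=19 salt=3
After 12 (gather 9 quartz): coal=13 hemp=3 mithril=19 quartz=9 salt=3
After 13 (craft pulley): coal=13 hemp=2 mithril=19 pulley=1 quartz=5 salt=3
After 14 (craft pulley): coal=13 hemp=1 mithril=19 pulley=2 quartz=1 salt=3
After 15 (gather 5 quartz): coal=13 hemp=1 mithril=19 pulley=2 quartz=6 salt=3
After 16 (craft pulley): coal=13 mithril=19 pulley=3 quartz=2 salt=3
After 17 (gather 1 silk): coal=13 mithril=19 pulley=3 quartz=2 salt=3 silk=1
After 18 (craft pipe): coal=13 mithril=19 pipe=3 pulley=3 quartz=1 salt=3 silk=1
After 19 (craft chain): chain=3 coal=11 mithril=16 pipe=3 pulley=3 quartz=1 salt=3
After 20 (craft pipe): chain=3 coal=11 mithril=16 pipe=6 pulley=3 salt=3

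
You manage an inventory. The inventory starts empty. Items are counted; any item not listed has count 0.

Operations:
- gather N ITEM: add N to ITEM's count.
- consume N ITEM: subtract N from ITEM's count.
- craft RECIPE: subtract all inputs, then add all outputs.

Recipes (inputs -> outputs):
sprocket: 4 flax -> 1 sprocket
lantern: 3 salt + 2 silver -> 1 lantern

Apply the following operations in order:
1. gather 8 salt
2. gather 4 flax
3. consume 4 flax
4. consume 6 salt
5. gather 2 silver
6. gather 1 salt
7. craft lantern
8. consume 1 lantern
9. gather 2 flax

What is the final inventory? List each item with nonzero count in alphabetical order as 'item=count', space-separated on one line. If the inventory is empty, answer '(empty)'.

Answer: flax=2

Derivation:
After 1 (gather 8 salt): salt=8
After 2 (gather 4 flax): flax=4 salt=8
After 3 (consume 4 flax): salt=8
After 4 (consume 6 salt): salt=2
After 5 (gather 2 silver): salt=2 silver=2
After 6 (gather 1 salt): salt=3 silver=2
After 7 (craft lantern): lantern=1
After 8 (consume 1 lantern): (empty)
After 9 (gather 2 flax): flax=2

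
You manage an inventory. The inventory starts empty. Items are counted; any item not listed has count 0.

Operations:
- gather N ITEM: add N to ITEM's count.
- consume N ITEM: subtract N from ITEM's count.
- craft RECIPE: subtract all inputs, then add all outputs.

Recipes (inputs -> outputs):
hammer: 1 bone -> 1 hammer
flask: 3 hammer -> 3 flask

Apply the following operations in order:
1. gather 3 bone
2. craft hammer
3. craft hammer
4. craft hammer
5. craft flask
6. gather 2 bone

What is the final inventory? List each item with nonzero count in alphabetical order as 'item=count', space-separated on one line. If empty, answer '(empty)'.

Answer: bone=2 flask=3

Derivation:
After 1 (gather 3 bone): bone=3
After 2 (craft hammer): bone=2 hammer=1
After 3 (craft hammer): bone=1 hammer=2
After 4 (craft hammer): hammer=3
After 5 (craft flask): flask=3
After 6 (gather 2 bone): bone=2 flask=3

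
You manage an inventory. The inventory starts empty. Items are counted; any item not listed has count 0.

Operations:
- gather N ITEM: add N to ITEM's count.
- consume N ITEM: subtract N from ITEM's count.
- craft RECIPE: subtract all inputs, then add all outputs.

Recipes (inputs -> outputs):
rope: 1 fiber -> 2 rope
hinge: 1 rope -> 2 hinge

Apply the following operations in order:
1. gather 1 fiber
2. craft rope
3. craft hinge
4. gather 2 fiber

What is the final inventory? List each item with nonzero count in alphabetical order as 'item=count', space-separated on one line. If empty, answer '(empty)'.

Answer: fiber=2 hinge=2 rope=1

Derivation:
After 1 (gather 1 fiber): fiber=1
After 2 (craft rope): rope=2
After 3 (craft hinge): hinge=2 rope=1
After 4 (gather 2 fiber): fiber=2 hinge=2 rope=1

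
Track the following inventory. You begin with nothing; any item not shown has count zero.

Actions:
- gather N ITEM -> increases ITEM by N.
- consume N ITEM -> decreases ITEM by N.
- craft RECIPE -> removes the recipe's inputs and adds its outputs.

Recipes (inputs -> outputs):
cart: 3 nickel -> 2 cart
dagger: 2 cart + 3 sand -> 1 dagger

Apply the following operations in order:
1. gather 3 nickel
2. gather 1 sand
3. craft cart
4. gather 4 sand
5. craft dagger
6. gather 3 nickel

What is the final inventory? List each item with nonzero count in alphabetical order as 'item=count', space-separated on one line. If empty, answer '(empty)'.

After 1 (gather 3 nickel): nickel=3
After 2 (gather 1 sand): nickel=3 sand=1
After 3 (craft cart): cart=2 sand=1
After 4 (gather 4 sand): cart=2 sand=5
After 5 (craft dagger): dagger=1 sand=2
After 6 (gather 3 nickel): dagger=1 nickel=3 sand=2

Answer: dagger=1 nickel=3 sand=2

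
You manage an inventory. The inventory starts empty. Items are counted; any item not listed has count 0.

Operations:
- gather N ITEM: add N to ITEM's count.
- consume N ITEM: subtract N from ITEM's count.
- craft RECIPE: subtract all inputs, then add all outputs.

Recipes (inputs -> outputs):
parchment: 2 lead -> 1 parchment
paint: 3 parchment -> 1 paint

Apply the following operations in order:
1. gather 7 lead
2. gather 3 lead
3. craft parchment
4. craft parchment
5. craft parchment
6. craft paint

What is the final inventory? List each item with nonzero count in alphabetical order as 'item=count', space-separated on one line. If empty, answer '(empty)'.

After 1 (gather 7 lead): lead=7
After 2 (gather 3 lead): lead=10
After 3 (craft parchment): lead=8 parchment=1
After 4 (craft parchment): lead=6 parchment=2
After 5 (craft parchment): lead=4 parchment=3
After 6 (craft paint): lead=4 paint=1

Answer: lead=4 paint=1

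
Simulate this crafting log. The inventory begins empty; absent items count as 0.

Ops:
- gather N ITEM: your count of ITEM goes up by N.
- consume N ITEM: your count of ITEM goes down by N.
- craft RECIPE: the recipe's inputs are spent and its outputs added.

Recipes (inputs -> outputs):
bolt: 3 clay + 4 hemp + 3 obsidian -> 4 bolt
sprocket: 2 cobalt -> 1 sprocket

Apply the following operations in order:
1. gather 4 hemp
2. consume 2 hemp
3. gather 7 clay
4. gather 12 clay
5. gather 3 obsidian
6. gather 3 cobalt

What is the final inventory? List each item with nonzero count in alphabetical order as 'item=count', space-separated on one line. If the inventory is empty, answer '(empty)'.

After 1 (gather 4 hemp): hemp=4
After 2 (consume 2 hemp): hemp=2
After 3 (gather 7 clay): clay=7 hemp=2
After 4 (gather 12 clay): clay=19 hemp=2
After 5 (gather 3 obsidian): clay=19 hemp=2 obsidian=3
After 6 (gather 3 cobalt): clay=19 cobalt=3 hemp=2 obsidian=3

Answer: clay=19 cobalt=3 hemp=2 obsidian=3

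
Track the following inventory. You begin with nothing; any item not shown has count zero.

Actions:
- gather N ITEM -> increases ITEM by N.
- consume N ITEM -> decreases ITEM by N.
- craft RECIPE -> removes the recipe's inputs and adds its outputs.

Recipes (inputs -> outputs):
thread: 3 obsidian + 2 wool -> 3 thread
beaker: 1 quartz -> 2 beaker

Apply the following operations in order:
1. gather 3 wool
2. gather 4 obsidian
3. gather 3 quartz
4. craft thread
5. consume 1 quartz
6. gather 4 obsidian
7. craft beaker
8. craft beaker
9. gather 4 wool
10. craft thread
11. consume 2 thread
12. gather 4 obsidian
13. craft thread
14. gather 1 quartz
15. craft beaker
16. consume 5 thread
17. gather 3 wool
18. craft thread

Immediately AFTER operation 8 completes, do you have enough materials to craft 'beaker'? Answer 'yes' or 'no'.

After 1 (gather 3 wool): wool=3
After 2 (gather 4 obsidian): obsidian=4 wool=3
After 3 (gather 3 quartz): obsidian=4 quartz=3 wool=3
After 4 (craft thread): obsidian=1 quartz=3 thread=3 wool=1
After 5 (consume 1 quartz): obsidian=1 quartz=2 thread=3 wool=1
After 6 (gather 4 obsidian): obsidian=5 quartz=2 thread=3 wool=1
After 7 (craft beaker): beaker=2 obsidian=5 quartz=1 thread=3 wool=1
After 8 (craft beaker): beaker=4 obsidian=5 thread=3 wool=1

Answer: no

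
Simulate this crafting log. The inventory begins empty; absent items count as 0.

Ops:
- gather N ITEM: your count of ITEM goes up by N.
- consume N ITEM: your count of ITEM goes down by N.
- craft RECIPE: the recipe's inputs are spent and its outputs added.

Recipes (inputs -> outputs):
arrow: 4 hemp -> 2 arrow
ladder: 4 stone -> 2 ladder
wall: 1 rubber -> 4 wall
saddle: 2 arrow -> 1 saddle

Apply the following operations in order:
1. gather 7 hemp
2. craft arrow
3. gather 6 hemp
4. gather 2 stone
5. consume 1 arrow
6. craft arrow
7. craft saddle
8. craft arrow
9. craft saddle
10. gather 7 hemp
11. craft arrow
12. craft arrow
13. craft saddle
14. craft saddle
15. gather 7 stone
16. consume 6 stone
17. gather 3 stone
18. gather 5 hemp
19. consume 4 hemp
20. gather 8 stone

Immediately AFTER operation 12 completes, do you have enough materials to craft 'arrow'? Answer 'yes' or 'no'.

Answer: no

Derivation:
After 1 (gather 7 hemp): hemp=7
After 2 (craft arrow): arrow=2 hemp=3
After 3 (gather 6 hemp): arrow=2 hemp=9
After 4 (gather 2 stone): arrow=2 hemp=9 stone=2
After 5 (consume 1 arrow): arrow=1 hemp=9 stone=2
After 6 (craft arrow): arrow=3 hemp=5 stone=2
After 7 (craft saddle): arrow=1 hemp=5 saddle=1 stone=2
After 8 (craft arrow): arrow=3 hemp=1 saddle=1 stone=2
After 9 (craft saddle): arrow=1 hemp=1 saddle=2 stone=2
After 10 (gather 7 hemp): arrow=1 hemp=8 saddle=2 stone=2
After 11 (craft arrow): arrow=3 hemp=4 saddle=2 stone=2
After 12 (craft arrow): arrow=5 saddle=2 stone=2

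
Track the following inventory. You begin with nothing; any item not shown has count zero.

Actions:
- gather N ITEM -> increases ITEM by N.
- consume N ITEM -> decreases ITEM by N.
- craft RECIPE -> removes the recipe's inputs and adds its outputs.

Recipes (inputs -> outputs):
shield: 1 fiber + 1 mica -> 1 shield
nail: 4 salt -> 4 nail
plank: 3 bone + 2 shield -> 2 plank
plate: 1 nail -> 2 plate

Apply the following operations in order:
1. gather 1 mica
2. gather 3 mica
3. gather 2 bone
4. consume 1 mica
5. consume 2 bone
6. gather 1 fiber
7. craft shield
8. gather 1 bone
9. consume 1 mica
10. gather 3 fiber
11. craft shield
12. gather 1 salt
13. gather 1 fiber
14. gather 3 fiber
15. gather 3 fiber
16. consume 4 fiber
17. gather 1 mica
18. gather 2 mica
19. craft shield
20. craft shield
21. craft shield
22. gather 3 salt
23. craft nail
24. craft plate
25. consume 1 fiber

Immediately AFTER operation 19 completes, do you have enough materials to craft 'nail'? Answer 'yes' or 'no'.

Answer: no

Derivation:
After 1 (gather 1 mica): mica=1
After 2 (gather 3 mica): mica=4
After 3 (gather 2 bone): bone=2 mica=4
After 4 (consume 1 mica): bone=2 mica=3
After 5 (consume 2 bone): mica=3
After 6 (gather 1 fiber): fiber=1 mica=3
After 7 (craft shield): mica=2 shield=1
After 8 (gather 1 bone): bone=1 mica=2 shield=1
After 9 (consume 1 mica): bone=1 mica=1 shield=1
After 10 (gather 3 fiber): bone=1 fiber=3 mica=1 shield=1
After 11 (craft shield): bone=1 fiber=2 shield=2
After 12 (gather 1 salt): bone=1 fiber=2 salt=1 shield=2
After 13 (gather 1 fiber): bone=1 fiber=3 salt=1 shield=2
After 14 (gather 3 fiber): bone=1 fiber=6 salt=1 shield=2
After 15 (gather 3 fiber): bone=1 fiber=9 salt=1 shield=2
After 16 (consume 4 fiber): bone=1 fiber=5 salt=1 shield=2
After 17 (gather 1 mica): bone=1 fiber=5 mica=1 salt=1 shield=2
After 18 (gather 2 mica): bone=1 fiber=5 mica=3 salt=1 shield=2
After 19 (craft shield): bone=1 fiber=4 mica=2 salt=1 shield=3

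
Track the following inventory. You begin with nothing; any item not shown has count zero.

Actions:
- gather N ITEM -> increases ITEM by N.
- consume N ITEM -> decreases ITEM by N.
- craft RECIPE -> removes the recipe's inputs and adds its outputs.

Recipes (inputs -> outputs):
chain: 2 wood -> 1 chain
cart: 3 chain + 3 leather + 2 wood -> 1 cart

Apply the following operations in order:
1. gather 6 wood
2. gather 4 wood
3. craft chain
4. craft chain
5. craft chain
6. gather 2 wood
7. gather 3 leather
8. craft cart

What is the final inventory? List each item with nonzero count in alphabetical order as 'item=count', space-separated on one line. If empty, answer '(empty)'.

Answer: cart=1 wood=4

Derivation:
After 1 (gather 6 wood): wood=6
After 2 (gather 4 wood): wood=10
After 3 (craft chain): chain=1 wood=8
After 4 (craft chain): chain=2 wood=6
After 5 (craft chain): chain=3 wood=4
After 6 (gather 2 wood): chain=3 wood=6
After 7 (gather 3 leather): chain=3 leather=3 wood=6
After 8 (craft cart): cart=1 wood=4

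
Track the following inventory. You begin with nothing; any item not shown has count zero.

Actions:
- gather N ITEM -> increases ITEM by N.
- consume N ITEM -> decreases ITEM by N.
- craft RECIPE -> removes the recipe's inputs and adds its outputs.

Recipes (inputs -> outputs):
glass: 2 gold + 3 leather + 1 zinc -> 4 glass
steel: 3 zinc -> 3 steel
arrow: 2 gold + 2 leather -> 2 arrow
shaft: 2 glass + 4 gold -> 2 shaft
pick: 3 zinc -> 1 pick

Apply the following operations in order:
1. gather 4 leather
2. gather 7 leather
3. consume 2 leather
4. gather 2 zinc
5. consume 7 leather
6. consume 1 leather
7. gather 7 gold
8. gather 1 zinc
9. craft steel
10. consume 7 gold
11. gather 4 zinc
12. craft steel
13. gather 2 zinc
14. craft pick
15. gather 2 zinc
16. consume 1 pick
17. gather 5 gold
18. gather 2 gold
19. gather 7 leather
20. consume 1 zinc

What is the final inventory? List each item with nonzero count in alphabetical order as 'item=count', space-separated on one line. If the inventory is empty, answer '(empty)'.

Answer: gold=7 leather=8 steel=6 zinc=1

Derivation:
After 1 (gather 4 leather): leather=4
After 2 (gather 7 leather): leather=11
After 3 (consume 2 leather): leather=9
After 4 (gather 2 zinc): leather=9 zinc=2
After 5 (consume 7 leather): leather=2 zinc=2
After 6 (consume 1 leather): leather=1 zinc=2
After 7 (gather 7 gold): gold=7 leather=1 zinc=2
After 8 (gather 1 zinc): gold=7 leather=1 zinc=3
After 9 (craft steel): gold=7 leather=1 steel=3
After 10 (consume 7 gold): leather=1 steel=3
After 11 (gather 4 zinc): leather=1 steel=3 zinc=4
After 12 (craft steel): leather=1 steel=6 zinc=1
After 13 (gather 2 zinc): leather=1 steel=6 zinc=3
After 14 (craft pick): leather=1 pick=1 steel=6
After 15 (gather 2 zinc): leather=1 pick=1 steel=6 zinc=2
After 16 (consume 1 pick): leather=1 steel=6 zinc=2
After 17 (gather 5 gold): gold=5 leather=1 steel=6 zinc=2
After 18 (gather 2 gold): gold=7 leather=1 steel=6 zinc=2
After 19 (gather 7 leather): gold=7 leather=8 steel=6 zinc=2
After 20 (consume 1 zinc): gold=7 leather=8 steel=6 zinc=1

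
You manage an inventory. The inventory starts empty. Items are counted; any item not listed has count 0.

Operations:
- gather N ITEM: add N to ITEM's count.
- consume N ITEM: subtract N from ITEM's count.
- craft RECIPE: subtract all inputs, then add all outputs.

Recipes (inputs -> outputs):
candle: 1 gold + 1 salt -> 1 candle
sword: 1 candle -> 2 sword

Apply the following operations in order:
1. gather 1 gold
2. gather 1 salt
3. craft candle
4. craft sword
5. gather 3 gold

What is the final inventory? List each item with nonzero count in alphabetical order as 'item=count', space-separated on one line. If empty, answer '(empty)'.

Answer: gold=3 sword=2

Derivation:
After 1 (gather 1 gold): gold=1
After 2 (gather 1 salt): gold=1 salt=1
After 3 (craft candle): candle=1
After 4 (craft sword): sword=2
After 5 (gather 3 gold): gold=3 sword=2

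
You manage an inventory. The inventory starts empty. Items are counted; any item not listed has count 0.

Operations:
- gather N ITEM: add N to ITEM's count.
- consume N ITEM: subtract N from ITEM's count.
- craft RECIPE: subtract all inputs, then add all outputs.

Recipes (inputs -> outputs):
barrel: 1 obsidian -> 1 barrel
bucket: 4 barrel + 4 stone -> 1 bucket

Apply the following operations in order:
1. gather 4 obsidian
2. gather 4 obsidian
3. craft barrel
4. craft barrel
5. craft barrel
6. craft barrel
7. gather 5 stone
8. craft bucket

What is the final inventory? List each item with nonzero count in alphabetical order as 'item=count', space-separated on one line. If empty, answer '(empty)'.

After 1 (gather 4 obsidian): obsidian=4
After 2 (gather 4 obsidian): obsidian=8
After 3 (craft barrel): barrel=1 obsidian=7
After 4 (craft barrel): barrel=2 obsidian=6
After 5 (craft barrel): barrel=3 obsidian=5
After 6 (craft barrel): barrel=4 obsidian=4
After 7 (gather 5 stone): barrel=4 obsidian=4 stone=5
After 8 (craft bucket): bucket=1 obsidian=4 stone=1

Answer: bucket=1 obsidian=4 stone=1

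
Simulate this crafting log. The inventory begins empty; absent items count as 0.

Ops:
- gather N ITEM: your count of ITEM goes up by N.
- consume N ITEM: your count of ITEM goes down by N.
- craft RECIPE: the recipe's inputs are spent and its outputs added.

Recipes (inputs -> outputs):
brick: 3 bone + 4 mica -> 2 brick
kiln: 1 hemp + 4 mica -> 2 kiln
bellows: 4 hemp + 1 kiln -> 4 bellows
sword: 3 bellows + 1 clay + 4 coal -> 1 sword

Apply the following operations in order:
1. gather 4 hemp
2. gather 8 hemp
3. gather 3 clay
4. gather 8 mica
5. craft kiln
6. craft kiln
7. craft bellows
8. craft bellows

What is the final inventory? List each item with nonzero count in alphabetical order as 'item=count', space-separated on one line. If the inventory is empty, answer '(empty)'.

Answer: bellows=8 clay=3 hemp=2 kiln=2

Derivation:
After 1 (gather 4 hemp): hemp=4
After 2 (gather 8 hemp): hemp=12
After 3 (gather 3 clay): clay=3 hemp=12
After 4 (gather 8 mica): clay=3 hemp=12 mica=8
After 5 (craft kiln): clay=3 hemp=11 kiln=2 mica=4
After 6 (craft kiln): clay=3 hemp=10 kiln=4
After 7 (craft bellows): bellows=4 clay=3 hemp=6 kiln=3
After 8 (craft bellows): bellows=8 clay=3 hemp=2 kiln=2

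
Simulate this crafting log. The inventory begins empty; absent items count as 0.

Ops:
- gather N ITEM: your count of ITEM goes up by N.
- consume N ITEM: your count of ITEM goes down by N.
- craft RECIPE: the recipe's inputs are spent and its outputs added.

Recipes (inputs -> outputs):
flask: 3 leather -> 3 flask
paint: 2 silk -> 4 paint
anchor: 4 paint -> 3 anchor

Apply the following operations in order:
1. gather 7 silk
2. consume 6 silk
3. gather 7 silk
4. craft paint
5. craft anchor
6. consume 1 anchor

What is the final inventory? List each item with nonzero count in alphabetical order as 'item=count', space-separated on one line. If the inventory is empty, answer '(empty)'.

Answer: anchor=2 silk=6

Derivation:
After 1 (gather 7 silk): silk=7
After 2 (consume 6 silk): silk=1
After 3 (gather 7 silk): silk=8
After 4 (craft paint): paint=4 silk=6
After 5 (craft anchor): anchor=3 silk=6
After 6 (consume 1 anchor): anchor=2 silk=6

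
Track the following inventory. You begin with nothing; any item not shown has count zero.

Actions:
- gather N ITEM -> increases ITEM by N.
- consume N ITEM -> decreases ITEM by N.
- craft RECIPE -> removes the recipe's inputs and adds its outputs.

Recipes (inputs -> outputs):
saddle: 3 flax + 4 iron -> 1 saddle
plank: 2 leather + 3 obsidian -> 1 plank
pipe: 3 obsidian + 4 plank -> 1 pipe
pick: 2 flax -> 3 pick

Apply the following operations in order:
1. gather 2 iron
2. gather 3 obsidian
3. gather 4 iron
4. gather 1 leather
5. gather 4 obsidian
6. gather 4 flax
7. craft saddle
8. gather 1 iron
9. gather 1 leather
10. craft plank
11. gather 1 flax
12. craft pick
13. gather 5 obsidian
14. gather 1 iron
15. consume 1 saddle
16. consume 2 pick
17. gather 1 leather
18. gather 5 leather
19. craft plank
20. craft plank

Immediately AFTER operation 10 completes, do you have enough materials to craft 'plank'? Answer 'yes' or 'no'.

After 1 (gather 2 iron): iron=2
After 2 (gather 3 obsidian): iron=2 obsidian=3
After 3 (gather 4 iron): iron=6 obsidian=3
After 4 (gather 1 leather): iron=6 leather=1 obsidian=3
After 5 (gather 4 obsidian): iron=6 leather=1 obsidian=7
After 6 (gather 4 flax): flax=4 iron=6 leather=1 obsidian=7
After 7 (craft saddle): flax=1 iron=2 leather=1 obsidian=7 saddle=1
After 8 (gather 1 iron): flax=1 iron=3 leather=1 obsidian=7 saddle=1
After 9 (gather 1 leather): flax=1 iron=3 leather=2 obsidian=7 saddle=1
After 10 (craft plank): flax=1 iron=3 obsidian=4 plank=1 saddle=1

Answer: no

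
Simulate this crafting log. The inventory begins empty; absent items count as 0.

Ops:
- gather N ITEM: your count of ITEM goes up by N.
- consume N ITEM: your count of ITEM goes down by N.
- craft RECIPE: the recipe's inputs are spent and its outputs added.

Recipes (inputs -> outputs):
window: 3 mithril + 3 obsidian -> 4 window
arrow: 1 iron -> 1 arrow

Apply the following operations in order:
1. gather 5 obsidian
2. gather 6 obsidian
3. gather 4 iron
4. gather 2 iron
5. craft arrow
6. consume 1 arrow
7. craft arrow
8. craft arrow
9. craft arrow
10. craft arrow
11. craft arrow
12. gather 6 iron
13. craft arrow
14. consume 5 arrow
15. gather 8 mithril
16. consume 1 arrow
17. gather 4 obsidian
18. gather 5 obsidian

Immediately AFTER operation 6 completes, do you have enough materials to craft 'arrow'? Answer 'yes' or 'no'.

Answer: yes

Derivation:
After 1 (gather 5 obsidian): obsidian=5
After 2 (gather 6 obsidian): obsidian=11
After 3 (gather 4 iron): iron=4 obsidian=11
After 4 (gather 2 iron): iron=6 obsidian=11
After 5 (craft arrow): arrow=1 iron=5 obsidian=11
After 6 (consume 1 arrow): iron=5 obsidian=11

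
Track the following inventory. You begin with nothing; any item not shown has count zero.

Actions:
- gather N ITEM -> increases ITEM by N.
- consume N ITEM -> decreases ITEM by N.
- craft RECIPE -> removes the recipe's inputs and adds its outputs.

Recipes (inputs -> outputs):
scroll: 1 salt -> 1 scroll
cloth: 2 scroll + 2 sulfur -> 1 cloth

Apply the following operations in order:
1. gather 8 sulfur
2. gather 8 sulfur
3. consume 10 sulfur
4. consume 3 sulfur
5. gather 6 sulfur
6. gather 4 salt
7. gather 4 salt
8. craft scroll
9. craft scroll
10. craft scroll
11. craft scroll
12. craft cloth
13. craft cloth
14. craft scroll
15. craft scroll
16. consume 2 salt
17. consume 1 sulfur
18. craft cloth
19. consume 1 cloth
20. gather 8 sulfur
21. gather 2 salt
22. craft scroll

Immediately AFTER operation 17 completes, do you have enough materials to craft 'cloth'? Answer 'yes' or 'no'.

After 1 (gather 8 sulfur): sulfur=8
After 2 (gather 8 sulfur): sulfur=16
After 3 (consume 10 sulfur): sulfur=6
After 4 (consume 3 sulfur): sulfur=3
After 5 (gather 6 sulfur): sulfur=9
After 6 (gather 4 salt): salt=4 sulfur=9
After 7 (gather 4 salt): salt=8 sulfur=9
After 8 (craft scroll): salt=7 scroll=1 sulfur=9
After 9 (craft scroll): salt=6 scroll=2 sulfur=9
After 10 (craft scroll): salt=5 scroll=3 sulfur=9
After 11 (craft scroll): salt=4 scroll=4 sulfur=9
After 12 (craft cloth): cloth=1 salt=4 scroll=2 sulfur=7
After 13 (craft cloth): cloth=2 salt=4 sulfur=5
After 14 (craft scroll): cloth=2 salt=3 scroll=1 sulfur=5
After 15 (craft scroll): cloth=2 salt=2 scroll=2 sulfur=5
After 16 (consume 2 salt): cloth=2 scroll=2 sulfur=5
After 17 (consume 1 sulfur): cloth=2 scroll=2 sulfur=4

Answer: yes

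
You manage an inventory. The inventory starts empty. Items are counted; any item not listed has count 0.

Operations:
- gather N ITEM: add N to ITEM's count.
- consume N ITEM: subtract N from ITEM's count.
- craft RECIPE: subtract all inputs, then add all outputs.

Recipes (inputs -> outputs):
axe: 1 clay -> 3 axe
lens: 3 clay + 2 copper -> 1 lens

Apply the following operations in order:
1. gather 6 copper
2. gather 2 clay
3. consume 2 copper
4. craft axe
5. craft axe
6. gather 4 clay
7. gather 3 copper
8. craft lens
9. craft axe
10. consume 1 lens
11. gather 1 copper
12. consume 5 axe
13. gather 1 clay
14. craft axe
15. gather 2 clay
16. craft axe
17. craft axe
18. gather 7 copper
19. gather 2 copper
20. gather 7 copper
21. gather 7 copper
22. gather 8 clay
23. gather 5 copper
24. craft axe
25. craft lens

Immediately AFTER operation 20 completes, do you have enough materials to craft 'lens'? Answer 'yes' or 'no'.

After 1 (gather 6 copper): copper=6
After 2 (gather 2 clay): clay=2 copper=6
After 3 (consume 2 copper): clay=2 copper=4
After 4 (craft axe): axe=3 clay=1 copper=4
After 5 (craft axe): axe=6 copper=4
After 6 (gather 4 clay): axe=6 clay=4 copper=4
After 7 (gather 3 copper): axe=6 clay=4 copper=7
After 8 (craft lens): axe=6 clay=1 copper=5 lens=1
After 9 (craft axe): axe=9 copper=5 lens=1
After 10 (consume 1 lens): axe=9 copper=5
After 11 (gather 1 copper): axe=9 copper=6
After 12 (consume 5 axe): axe=4 copper=6
After 13 (gather 1 clay): axe=4 clay=1 copper=6
After 14 (craft axe): axe=7 copper=6
After 15 (gather 2 clay): axe=7 clay=2 copper=6
After 16 (craft axe): axe=10 clay=1 copper=6
After 17 (craft axe): axe=13 copper=6
After 18 (gather 7 copper): axe=13 copper=13
After 19 (gather 2 copper): axe=13 copper=15
After 20 (gather 7 copper): axe=13 copper=22

Answer: no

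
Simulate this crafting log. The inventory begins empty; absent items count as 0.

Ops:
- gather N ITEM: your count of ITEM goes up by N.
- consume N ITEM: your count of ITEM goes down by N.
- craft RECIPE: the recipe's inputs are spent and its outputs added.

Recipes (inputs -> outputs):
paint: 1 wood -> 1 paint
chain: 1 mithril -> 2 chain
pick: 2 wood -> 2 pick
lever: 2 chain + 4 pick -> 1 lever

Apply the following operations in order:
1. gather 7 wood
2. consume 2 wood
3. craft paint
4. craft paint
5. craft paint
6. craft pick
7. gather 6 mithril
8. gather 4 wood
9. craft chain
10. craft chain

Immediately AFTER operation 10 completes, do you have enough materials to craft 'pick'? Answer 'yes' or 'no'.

Answer: yes

Derivation:
After 1 (gather 7 wood): wood=7
After 2 (consume 2 wood): wood=5
After 3 (craft paint): paint=1 wood=4
After 4 (craft paint): paint=2 wood=3
After 5 (craft paint): paint=3 wood=2
After 6 (craft pick): paint=3 pick=2
After 7 (gather 6 mithril): mithril=6 paint=3 pick=2
After 8 (gather 4 wood): mithril=6 paint=3 pick=2 wood=4
After 9 (craft chain): chain=2 mithril=5 paint=3 pick=2 wood=4
After 10 (craft chain): chain=4 mithril=4 paint=3 pick=2 wood=4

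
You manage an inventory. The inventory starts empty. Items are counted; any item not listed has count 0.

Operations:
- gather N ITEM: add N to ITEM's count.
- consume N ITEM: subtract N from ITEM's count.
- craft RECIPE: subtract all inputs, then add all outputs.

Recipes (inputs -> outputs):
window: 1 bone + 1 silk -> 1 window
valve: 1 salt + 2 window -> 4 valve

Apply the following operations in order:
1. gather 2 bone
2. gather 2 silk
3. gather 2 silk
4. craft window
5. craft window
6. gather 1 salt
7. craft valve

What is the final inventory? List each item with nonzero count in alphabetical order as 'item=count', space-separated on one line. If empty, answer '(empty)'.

After 1 (gather 2 bone): bone=2
After 2 (gather 2 silk): bone=2 silk=2
After 3 (gather 2 silk): bone=2 silk=4
After 4 (craft window): bone=1 silk=3 window=1
After 5 (craft window): silk=2 window=2
After 6 (gather 1 salt): salt=1 silk=2 window=2
After 7 (craft valve): silk=2 valve=4

Answer: silk=2 valve=4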